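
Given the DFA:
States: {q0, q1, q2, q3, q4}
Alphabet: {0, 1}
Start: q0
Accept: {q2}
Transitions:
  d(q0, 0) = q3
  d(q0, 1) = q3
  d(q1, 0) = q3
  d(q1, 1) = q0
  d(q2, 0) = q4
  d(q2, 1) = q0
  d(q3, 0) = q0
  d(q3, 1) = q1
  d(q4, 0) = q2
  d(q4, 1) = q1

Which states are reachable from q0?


BFS from q0:
  layer 0: {q0}
  layer 1: {q3}
  layer 2: {q1}

{q0, q1, q3}


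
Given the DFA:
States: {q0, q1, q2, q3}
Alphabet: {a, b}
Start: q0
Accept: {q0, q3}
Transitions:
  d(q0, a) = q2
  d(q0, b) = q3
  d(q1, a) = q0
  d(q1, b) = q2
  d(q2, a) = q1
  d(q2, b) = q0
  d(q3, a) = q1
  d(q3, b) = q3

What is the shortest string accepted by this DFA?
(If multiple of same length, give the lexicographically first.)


BFS by string length (lex-first path to each state shown):
  len 0: q0<-""
Found accept state at length 0.

"" (empty string)


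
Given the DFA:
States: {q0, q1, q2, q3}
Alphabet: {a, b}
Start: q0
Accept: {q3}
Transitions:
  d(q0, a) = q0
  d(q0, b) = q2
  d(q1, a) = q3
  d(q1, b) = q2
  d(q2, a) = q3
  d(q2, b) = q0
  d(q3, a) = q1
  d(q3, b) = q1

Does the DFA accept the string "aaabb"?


Trace: q0 -> q0 -> q0 -> q0 -> q2 -> q0
Final state: q0
Accept states: {q3}

No, rejected (final state q0 is not an accept state)


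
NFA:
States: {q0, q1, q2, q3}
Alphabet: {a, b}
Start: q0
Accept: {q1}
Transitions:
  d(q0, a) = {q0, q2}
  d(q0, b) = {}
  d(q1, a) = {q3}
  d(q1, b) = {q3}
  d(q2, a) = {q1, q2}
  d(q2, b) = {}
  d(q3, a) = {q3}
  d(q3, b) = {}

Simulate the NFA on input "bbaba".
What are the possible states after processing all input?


Start: {q0}
  --b--> {}
  --b--> {}
  --a--> {}
  --b--> {}
  --a--> {}

{} (empty set, no valid transitions)


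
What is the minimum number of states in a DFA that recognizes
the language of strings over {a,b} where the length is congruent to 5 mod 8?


States track (length) mod 8.
Need 8 states: one per remainder 0..7; accept = remainder 5.

8


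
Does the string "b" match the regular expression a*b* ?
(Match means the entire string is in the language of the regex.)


|string| = 1; first = 'b'; last = 'b'

Yes, "b" matches a*b*


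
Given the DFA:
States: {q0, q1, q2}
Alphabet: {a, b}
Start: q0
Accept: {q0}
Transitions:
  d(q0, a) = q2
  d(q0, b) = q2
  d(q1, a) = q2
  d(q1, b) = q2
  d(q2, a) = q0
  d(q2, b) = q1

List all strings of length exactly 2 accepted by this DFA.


All strings of length 2: 4 total
Accepted: 2

"aa", "ba"


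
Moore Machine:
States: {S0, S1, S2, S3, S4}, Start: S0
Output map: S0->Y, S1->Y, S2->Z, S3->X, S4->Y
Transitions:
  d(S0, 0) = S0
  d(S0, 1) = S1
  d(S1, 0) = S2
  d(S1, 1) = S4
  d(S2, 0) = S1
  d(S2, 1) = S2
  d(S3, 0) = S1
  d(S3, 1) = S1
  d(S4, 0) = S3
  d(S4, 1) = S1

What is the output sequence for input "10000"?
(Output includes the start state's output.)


Start: S0 (output Y)
  --1--> S1 (output Y)
  --0--> S2 (output Z)
  --0--> S1 (output Y)
  --0--> S2 (output Z)
  --0--> S1 (output Y)

"YYZYZY"


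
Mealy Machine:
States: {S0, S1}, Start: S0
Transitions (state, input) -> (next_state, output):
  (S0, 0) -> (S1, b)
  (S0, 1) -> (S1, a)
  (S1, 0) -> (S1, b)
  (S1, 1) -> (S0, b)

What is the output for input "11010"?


Step-by-step:
  (S0, 1) -> (S1, a)
  (S1, 1) -> (S0, b)
  (S0, 0) -> (S1, b)
  (S1, 1) -> (S0, b)
  (S0, 0) -> (S1, b)

"abbbb"


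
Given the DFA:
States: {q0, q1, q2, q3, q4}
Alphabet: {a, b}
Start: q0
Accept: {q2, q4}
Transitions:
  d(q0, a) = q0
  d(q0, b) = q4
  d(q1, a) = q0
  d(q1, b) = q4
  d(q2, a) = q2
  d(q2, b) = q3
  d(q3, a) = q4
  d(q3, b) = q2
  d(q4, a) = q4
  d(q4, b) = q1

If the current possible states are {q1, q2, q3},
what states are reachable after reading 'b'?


Apply transition on 'b' from each current state:
  d(q1, b) = q4
  d(q2, b) = q3
  d(q3, b) = q2

{q2, q3, q4}


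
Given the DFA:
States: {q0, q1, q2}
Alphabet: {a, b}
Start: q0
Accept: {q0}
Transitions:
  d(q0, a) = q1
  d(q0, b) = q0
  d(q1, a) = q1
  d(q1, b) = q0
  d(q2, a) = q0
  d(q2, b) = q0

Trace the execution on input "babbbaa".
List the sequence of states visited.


Input: babbbaa
d(q0, b) = q0
d(q0, a) = q1
d(q1, b) = q0
d(q0, b) = q0
d(q0, b) = q0
d(q0, a) = q1
d(q1, a) = q1


q0 -> q0 -> q1 -> q0 -> q0 -> q0 -> q1 -> q1


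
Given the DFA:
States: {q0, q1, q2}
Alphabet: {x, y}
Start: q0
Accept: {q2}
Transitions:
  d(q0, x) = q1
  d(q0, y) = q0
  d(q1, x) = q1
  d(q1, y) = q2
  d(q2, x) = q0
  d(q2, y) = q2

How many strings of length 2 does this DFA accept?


Enumerating all length-2 strings:
  "xx" -> q1 [reject]
  "xy" -> q2 [accept]
  "yx" -> q1 [reject]
  "yy" -> q0 [reject]

1 out of 4


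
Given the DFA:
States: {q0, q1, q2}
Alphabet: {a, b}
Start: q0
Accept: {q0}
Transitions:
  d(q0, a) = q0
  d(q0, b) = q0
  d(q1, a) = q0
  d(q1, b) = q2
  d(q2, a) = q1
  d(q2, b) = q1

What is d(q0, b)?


Looking up transition d(q0, b)

q0


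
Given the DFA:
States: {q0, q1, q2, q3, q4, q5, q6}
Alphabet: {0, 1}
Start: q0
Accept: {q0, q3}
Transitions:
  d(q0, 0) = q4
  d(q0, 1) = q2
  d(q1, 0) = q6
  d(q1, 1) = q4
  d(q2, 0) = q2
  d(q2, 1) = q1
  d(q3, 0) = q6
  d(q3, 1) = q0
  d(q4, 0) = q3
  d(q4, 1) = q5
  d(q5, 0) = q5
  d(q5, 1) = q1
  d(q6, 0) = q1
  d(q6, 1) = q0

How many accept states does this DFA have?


Accept states listed: {q0, q3}
Counting: q0(1) q3(2)

2


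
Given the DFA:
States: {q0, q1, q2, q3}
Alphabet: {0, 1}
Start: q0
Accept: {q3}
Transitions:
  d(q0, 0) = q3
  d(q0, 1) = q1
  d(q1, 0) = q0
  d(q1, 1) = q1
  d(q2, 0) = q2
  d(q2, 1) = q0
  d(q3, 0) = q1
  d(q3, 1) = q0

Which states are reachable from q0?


BFS from q0:
  layer 0: {q0}
  layer 1: {q1, q3}

{q0, q1, q3}


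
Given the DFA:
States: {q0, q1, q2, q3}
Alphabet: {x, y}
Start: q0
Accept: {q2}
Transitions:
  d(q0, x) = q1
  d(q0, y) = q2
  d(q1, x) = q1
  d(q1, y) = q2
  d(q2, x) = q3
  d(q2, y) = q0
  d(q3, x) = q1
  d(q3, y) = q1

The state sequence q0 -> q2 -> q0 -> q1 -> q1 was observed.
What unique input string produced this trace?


Trace back each transition to find the symbol:
  q0 --[y]--> q2
  q2 --[y]--> q0
  q0 --[x]--> q1
  q1 --[x]--> q1

"yyxx"


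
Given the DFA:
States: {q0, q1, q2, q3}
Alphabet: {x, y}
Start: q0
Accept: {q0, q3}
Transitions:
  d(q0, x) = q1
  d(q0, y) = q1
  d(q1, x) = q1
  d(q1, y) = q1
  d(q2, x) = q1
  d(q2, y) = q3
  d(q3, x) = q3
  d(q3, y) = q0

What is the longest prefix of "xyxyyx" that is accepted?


Run the DFA, marking each prefix where the state is accepting:
  "" -> q0 [accept]
  "x" -> q1 [reject]
  "xy" -> q1 [reject]
  "xyx" -> q1 [reject]
  "xyxy" -> q1 [reject]
  "xyxyy" -> q1 [reject]
  "xyxyyx" -> q1 [reject]

""


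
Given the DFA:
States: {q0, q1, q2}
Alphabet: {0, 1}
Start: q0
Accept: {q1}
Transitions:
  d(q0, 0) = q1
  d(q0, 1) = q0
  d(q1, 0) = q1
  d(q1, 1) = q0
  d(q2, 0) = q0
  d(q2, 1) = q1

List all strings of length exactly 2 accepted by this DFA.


All strings of length 2: 4 total
Accepted: 2

"00", "10"


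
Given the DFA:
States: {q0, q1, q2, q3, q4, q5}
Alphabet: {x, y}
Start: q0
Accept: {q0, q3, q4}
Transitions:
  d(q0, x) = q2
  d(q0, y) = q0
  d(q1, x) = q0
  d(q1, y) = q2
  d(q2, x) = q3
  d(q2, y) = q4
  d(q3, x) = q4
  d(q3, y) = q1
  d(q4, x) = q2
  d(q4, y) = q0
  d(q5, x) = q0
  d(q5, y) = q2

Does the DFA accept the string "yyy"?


Trace: q0 -> q0 -> q0 -> q0
Final state: q0
Accept states: {q0, q3, q4}

Yes, accepted (final state q0 is an accept state)


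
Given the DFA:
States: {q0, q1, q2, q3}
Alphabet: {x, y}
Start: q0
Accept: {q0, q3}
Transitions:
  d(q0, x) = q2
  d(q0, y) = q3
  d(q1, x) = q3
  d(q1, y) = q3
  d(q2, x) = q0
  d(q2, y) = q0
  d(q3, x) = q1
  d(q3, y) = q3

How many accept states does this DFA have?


Accept states listed: {q0, q3}
Counting: q0(1) q3(2)

2


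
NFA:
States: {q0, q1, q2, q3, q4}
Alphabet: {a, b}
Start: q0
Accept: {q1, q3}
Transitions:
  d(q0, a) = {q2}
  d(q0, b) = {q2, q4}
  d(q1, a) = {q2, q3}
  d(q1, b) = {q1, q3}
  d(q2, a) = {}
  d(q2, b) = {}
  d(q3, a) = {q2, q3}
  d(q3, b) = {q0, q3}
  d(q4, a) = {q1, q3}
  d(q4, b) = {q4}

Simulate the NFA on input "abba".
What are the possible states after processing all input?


Start: {q0}
  --a--> {q2}
  --b--> {}
  --b--> {}
  --a--> {}

{} (empty set, no valid transitions)


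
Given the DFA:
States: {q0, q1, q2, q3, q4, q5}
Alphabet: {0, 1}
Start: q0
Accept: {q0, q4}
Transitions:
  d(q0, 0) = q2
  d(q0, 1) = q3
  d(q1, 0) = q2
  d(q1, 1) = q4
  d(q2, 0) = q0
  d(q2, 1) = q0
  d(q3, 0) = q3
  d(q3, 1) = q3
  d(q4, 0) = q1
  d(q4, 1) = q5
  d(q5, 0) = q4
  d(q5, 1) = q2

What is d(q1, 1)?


Looking up transition d(q1, 1)

q4


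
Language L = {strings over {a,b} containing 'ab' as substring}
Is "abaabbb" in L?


'ab' occurs at index 0

Yes, "abaabbb" is in L


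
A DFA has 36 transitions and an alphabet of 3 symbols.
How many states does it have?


Each state has exactly one transition per symbol.
states = transitions / |alphabet| = 36 / 3 = 12

12


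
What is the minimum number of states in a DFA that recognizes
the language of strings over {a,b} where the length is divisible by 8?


States track (length) mod 8.
Need 8 states: one per remainder 0..7; accept = remainder 0.

8


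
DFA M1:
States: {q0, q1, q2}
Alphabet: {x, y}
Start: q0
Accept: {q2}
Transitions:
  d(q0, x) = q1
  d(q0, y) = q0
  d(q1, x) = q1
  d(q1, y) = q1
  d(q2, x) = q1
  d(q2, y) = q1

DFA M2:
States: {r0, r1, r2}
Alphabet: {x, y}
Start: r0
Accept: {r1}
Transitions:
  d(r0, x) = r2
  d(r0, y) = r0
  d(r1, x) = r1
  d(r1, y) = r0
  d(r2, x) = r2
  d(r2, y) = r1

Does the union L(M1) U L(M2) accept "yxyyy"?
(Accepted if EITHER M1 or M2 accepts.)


M1: final=q1 accepted=False
M2: final=r0 accepted=False

No, union rejects (neither accepts)


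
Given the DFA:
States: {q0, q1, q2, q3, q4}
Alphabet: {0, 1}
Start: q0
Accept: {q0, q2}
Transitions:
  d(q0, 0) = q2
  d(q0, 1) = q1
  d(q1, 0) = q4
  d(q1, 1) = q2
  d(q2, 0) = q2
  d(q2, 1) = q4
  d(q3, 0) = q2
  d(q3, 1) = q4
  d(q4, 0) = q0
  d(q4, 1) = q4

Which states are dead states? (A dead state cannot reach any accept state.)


Forward reachability from each state:
  q0 -> reaches accept state q0 (live)
  q1 -> reaches accept state q0 (live)
  q2 -> reaches accept state q0 (live)
  q3 -> reaches accept state q0 (live)
  q4 -> reaches accept state q0 (live)

None (all states can reach an accept state)


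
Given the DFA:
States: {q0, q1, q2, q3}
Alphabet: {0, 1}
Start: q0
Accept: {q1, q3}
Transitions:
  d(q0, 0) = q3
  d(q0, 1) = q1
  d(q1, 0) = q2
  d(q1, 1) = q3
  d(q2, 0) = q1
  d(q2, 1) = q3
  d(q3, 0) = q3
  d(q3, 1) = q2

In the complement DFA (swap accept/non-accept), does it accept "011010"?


Trace: q0 -> q3 -> q2 -> q3 -> q3 -> q2 -> q1
Final: q1
Original accept: {q1, q3}
Complement: q1 is in original accept

No, complement rejects (original accepts)


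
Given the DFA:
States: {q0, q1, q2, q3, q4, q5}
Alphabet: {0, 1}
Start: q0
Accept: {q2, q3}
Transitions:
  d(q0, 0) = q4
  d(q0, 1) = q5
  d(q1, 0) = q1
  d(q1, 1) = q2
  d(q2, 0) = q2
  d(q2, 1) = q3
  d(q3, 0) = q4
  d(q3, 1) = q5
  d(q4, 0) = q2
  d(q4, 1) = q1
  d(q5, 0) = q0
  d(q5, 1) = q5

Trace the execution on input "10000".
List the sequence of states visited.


Input: 10000
d(q0, 1) = q5
d(q5, 0) = q0
d(q0, 0) = q4
d(q4, 0) = q2
d(q2, 0) = q2


q0 -> q5 -> q0 -> q4 -> q2 -> q2


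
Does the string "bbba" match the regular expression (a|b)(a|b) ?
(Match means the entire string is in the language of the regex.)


|string| = 4; first = 'b'; last = 'a'

No, "bbba" does not match (a|b)(a|b)


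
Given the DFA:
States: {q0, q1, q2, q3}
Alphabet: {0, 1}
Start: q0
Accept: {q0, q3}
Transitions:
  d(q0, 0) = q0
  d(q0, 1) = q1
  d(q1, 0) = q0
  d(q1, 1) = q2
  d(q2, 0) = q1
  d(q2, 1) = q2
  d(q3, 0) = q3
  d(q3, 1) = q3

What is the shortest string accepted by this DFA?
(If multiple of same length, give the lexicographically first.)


BFS by string length (lex-first path to each state shown):
  len 0: q0<-""
Found accept state at length 0.

"" (empty string)


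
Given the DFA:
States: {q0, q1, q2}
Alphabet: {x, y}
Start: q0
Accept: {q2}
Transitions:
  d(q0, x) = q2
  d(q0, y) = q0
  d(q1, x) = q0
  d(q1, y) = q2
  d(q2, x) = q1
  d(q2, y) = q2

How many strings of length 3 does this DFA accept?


Enumerating all length-3 strings:
  "xxx" -> q0 [reject]
  "xxy" -> q2 [accept]
  "xyx" -> q1 [reject]
  "xyy" -> q2 [accept]
  "yxx" -> q1 [reject]
  "yxy" -> q2 [accept]
  "yyx" -> q2 [accept]
  "yyy" -> q0 [reject]

4 out of 8


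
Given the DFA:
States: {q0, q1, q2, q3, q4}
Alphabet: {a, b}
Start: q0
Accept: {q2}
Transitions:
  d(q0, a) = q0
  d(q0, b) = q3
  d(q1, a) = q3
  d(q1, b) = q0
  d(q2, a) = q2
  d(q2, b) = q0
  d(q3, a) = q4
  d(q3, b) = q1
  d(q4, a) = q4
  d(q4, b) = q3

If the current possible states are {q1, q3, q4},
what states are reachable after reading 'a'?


Apply transition on 'a' from each current state:
  d(q1, a) = q3
  d(q3, a) = q4
  d(q4, a) = q4

{q3, q4}


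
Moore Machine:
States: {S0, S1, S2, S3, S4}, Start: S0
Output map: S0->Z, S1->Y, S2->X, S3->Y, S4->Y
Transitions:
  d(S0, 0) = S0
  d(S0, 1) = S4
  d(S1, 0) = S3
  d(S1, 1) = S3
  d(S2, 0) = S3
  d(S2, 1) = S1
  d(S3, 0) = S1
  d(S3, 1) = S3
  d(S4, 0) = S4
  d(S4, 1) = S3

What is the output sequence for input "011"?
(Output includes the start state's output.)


Start: S0 (output Z)
  --0--> S0 (output Z)
  --1--> S4 (output Y)
  --1--> S3 (output Y)

"ZZYY"


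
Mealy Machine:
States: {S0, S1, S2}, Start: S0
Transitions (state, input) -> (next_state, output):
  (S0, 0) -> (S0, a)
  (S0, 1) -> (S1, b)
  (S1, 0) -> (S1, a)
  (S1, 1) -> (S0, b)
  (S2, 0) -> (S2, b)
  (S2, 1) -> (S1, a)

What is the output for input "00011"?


Step-by-step:
  (S0, 0) -> (S0, a)
  (S0, 0) -> (S0, a)
  (S0, 0) -> (S0, a)
  (S0, 1) -> (S1, b)
  (S1, 1) -> (S0, b)

"aaabb"


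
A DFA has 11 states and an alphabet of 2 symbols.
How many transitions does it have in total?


Each state has exactly one transition per symbol.
11 * 2 = 22

22


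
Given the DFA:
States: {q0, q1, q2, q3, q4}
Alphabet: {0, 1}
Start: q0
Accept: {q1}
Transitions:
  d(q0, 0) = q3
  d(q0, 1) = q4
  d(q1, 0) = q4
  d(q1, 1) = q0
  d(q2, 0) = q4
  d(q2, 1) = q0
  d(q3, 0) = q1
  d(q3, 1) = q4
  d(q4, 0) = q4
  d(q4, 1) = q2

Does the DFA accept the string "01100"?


Trace: q0 -> q3 -> q4 -> q2 -> q4 -> q4
Final state: q4
Accept states: {q1}

No, rejected (final state q4 is not an accept state)


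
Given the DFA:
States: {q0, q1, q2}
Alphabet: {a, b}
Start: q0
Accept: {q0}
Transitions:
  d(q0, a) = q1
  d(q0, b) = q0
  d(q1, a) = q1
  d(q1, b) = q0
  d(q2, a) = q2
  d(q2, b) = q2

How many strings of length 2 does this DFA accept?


Enumerating all length-2 strings:
  "aa" -> q1 [reject]
  "ab" -> q0 [accept]
  "ba" -> q1 [reject]
  "bb" -> q0 [accept]

2 out of 4


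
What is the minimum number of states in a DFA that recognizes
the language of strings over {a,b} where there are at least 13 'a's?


States: count = 0, 1, ..., 12, and a final '>= 13' state.
Total: 13 + 1 = 14. Accept = '>= 13' state.

14


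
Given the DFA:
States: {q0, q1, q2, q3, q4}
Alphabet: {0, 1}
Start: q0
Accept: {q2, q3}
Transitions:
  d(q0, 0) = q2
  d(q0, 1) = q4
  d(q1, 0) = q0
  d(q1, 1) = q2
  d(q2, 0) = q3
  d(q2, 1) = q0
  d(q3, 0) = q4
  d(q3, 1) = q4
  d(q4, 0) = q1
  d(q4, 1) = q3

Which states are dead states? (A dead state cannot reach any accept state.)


Forward reachability from each state:
  q0 -> reaches accept state q2 (live)
  q1 -> reaches accept state q2 (live)
  q2 -> reaches accept state q2 (live)
  q3 -> reaches accept state q2 (live)
  q4 -> reaches accept state q2 (live)

None (all states can reach an accept state)


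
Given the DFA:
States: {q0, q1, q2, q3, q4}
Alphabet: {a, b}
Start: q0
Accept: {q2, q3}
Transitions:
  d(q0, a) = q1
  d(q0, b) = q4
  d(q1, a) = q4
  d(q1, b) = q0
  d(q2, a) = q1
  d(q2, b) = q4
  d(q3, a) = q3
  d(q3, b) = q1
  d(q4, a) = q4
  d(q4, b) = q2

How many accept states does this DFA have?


Accept states listed: {q2, q3}
Counting: q2(1) q3(2)

2


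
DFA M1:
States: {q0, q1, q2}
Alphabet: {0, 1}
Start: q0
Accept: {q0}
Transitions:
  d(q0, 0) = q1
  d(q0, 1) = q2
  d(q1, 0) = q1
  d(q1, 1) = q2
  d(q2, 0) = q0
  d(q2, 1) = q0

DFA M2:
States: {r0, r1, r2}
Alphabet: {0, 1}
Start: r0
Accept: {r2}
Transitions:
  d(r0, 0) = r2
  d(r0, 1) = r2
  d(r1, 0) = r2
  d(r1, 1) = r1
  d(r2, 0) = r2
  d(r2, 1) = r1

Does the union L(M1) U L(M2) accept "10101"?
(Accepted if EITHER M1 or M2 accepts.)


M1: final=q2 accepted=False
M2: final=r1 accepted=False

No, union rejects (neither accepts)


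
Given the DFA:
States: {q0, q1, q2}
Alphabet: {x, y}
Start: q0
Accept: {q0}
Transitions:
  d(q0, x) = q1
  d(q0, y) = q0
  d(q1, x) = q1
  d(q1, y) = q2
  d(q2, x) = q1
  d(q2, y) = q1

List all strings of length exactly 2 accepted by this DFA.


All strings of length 2: 4 total
Accepted: 1

"yy"


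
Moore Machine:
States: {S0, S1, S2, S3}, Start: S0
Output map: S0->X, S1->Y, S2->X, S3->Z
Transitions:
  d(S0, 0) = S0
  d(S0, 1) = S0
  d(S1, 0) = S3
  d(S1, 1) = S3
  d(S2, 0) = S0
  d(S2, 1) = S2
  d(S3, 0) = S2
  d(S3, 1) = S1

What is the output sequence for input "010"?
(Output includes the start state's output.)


Start: S0 (output X)
  --0--> S0 (output X)
  --1--> S0 (output X)
  --0--> S0 (output X)

"XXXX"


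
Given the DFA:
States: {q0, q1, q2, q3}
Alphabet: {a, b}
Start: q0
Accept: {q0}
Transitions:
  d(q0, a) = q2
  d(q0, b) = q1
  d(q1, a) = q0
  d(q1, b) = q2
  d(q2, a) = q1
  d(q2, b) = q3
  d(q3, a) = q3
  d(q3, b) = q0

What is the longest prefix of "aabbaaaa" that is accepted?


Run the DFA, marking each prefix where the state is accepting:
  "" -> q0 [accept]
  "a" -> q2 [reject]
  "aa" -> q1 [reject]
  "aab" -> q2 [reject]
  "aabb" -> q3 [reject]
  "aabba" -> q3 [reject]
  "aabbaa" -> q3 [reject]
  "aabbaaa" -> q3 [reject]
  "aabbaaaa" -> q3 [reject]

""


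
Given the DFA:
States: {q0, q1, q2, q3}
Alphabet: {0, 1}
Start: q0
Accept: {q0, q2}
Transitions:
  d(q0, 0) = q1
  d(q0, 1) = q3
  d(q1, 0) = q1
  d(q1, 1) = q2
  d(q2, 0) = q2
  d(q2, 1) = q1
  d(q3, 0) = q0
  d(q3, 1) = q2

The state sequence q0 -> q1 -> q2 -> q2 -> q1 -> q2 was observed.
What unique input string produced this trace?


Trace back each transition to find the symbol:
  q0 --[0]--> q1
  q1 --[1]--> q2
  q2 --[0]--> q2
  q2 --[1]--> q1
  q1 --[1]--> q2

"01011"


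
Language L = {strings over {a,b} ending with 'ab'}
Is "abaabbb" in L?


last two symbols = 'bb'

No, "abaabbb" is not in L


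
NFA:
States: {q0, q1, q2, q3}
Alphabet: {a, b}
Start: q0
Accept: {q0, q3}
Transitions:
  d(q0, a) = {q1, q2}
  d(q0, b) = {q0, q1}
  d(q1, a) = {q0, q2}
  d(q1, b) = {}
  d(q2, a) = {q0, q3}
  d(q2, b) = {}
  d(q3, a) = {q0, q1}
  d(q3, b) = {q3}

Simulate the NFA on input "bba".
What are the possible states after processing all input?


Start: {q0}
  --b--> {q0, q1}
  --b--> {q0, q1}
  --a--> {q0, q1, q2}

{q0, q1, q2}


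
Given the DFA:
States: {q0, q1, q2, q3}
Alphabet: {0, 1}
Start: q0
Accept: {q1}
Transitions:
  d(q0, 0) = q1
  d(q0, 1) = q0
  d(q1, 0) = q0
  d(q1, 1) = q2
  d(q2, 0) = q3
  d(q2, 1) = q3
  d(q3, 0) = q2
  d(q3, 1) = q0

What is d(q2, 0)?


Looking up transition d(q2, 0)

q3


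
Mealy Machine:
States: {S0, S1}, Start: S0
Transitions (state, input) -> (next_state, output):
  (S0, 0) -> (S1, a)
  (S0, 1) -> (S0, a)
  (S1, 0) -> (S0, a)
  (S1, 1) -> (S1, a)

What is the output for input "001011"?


Step-by-step:
  (S0, 0) -> (S1, a)
  (S1, 0) -> (S0, a)
  (S0, 1) -> (S0, a)
  (S0, 0) -> (S1, a)
  (S1, 1) -> (S1, a)
  (S1, 1) -> (S1, a)

"aaaaaa"


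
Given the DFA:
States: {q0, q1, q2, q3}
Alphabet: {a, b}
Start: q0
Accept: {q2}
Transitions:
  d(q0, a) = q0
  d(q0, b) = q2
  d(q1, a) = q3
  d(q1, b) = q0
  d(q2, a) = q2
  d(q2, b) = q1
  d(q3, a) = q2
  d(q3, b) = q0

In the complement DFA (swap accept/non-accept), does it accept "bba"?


Trace: q0 -> q2 -> q1 -> q3
Final: q3
Original accept: {q2}
Complement: q3 is not in original accept

Yes, complement accepts (original rejects)


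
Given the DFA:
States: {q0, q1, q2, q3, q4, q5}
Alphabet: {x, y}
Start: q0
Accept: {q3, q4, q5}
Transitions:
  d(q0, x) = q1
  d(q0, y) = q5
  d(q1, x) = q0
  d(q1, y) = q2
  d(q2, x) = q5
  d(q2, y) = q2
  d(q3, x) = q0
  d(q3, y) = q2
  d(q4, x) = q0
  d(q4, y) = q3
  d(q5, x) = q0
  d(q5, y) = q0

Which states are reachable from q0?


BFS from q0:
  layer 0: {q0}
  layer 1: {q1, q5}
  layer 2: {q2}

{q0, q1, q2, q5}


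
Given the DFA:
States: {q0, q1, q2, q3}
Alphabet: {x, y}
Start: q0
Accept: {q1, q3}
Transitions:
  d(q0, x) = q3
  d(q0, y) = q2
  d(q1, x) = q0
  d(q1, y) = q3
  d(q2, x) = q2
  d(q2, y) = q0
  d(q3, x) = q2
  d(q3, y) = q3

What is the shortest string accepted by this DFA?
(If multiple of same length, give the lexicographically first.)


BFS by string length (lex-first path to each state shown):
  len 0: q0<-""
  len 1: q2<-"y", q3<-"x"
Found accept state at length 1.

"x"


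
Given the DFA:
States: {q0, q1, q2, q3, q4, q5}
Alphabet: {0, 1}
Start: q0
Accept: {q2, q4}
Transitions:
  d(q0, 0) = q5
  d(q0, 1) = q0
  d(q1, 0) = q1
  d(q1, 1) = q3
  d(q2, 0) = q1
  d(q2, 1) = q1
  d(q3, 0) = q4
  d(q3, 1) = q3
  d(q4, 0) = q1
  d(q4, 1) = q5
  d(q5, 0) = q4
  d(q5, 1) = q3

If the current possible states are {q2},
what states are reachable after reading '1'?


Apply transition on '1' from each current state:
  d(q2, 1) = q1

{q1}


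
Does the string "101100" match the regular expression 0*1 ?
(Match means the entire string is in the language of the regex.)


|string| = 6; first = '1'; last = '0'

No, "101100" does not match 0*1


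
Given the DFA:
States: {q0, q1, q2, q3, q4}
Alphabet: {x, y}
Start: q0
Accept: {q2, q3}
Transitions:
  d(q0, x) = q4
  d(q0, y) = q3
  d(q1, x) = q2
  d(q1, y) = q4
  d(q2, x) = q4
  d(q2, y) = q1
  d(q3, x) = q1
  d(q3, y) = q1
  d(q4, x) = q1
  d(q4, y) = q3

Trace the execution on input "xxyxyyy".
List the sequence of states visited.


Input: xxyxyyy
d(q0, x) = q4
d(q4, x) = q1
d(q1, y) = q4
d(q4, x) = q1
d(q1, y) = q4
d(q4, y) = q3
d(q3, y) = q1


q0 -> q4 -> q1 -> q4 -> q1 -> q4 -> q3 -> q1


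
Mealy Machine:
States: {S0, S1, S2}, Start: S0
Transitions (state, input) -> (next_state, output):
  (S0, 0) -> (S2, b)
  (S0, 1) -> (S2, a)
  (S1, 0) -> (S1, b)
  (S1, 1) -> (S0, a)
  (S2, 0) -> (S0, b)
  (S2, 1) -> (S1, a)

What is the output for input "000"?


Step-by-step:
  (S0, 0) -> (S2, b)
  (S2, 0) -> (S0, b)
  (S0, 0) -> (S2, b)

"bbb"


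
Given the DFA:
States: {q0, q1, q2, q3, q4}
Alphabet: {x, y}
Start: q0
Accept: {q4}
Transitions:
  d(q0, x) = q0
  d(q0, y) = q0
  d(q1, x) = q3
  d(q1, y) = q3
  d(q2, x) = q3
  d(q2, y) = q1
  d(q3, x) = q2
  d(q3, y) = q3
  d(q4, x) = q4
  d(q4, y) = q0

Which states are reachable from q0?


BFS from q0:
  layer 0: {q0}

{q0}


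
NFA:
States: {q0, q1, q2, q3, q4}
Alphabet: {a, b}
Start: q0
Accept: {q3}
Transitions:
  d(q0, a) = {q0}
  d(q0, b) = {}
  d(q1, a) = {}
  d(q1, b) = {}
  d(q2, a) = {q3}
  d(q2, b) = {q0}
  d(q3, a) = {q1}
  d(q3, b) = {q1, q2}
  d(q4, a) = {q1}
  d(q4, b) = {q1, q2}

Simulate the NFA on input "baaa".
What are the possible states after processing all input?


Start: {q0}
  --b--> {}
  --a--> {}
  --a--> {}
  --a--> {}

{} (empty set, no valid transitions)


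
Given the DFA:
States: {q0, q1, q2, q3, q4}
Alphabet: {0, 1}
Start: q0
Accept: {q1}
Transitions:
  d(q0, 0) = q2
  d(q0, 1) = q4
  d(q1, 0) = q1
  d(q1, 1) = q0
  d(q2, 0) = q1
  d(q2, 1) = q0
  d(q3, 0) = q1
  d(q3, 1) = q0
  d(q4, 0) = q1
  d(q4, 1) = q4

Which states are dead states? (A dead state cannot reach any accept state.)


Forward reachability from each state:
  q0 -> reaches accept state q1 (live)
  q1 -> reaches accept state q1 (live)
  q2 -> reaches accept state q1 (live)
  q3 -> reaches accept state q1 (live)
  q4 -> reaches accept state q1 (live)

None (all states can reach an accept state)


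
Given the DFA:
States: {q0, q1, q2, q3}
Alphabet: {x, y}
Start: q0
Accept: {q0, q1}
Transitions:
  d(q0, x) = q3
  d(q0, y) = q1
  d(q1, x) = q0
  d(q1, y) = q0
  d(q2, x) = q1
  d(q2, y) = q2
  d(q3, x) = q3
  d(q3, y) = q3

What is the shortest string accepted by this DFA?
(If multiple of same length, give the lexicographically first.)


BFS by string length (lex-first path to each state shown):
  len 0: q0<-""
Found accept state at length 0.

"" (empty string)


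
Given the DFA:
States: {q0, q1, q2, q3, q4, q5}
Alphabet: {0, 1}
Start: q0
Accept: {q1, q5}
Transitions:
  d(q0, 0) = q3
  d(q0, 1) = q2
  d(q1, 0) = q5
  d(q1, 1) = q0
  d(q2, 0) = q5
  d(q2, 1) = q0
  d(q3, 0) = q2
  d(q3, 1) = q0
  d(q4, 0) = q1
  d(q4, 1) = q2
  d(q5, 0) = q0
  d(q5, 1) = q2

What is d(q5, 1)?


Looking up transition d(q5, 1)

q2


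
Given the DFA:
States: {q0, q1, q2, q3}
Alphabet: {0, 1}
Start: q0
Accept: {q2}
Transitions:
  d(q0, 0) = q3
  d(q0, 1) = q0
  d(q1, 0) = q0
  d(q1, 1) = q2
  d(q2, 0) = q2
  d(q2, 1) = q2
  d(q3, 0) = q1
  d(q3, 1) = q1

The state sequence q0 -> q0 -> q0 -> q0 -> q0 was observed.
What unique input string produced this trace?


Trace back each transition to find the symbol:
  q0 --[1]--> q0
  q0 --[1]--> q0
  q0 --[1]--> q0
  q0 --[1]--> q0

"1111"


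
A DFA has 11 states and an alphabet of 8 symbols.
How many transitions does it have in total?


Each state has exactly one transition per symbol.
11 * 8 = 88

88


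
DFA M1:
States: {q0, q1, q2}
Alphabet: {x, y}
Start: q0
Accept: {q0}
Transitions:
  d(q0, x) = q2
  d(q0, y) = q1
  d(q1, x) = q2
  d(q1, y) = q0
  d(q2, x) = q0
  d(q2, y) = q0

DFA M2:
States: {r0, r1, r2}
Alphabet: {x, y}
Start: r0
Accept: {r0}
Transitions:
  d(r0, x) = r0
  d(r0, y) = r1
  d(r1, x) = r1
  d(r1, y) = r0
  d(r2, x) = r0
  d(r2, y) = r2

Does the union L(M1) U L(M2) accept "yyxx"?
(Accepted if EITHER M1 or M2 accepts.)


M1: final=q0 accepted=True
M2: final=r0 accepted=True

Yes, union accepts


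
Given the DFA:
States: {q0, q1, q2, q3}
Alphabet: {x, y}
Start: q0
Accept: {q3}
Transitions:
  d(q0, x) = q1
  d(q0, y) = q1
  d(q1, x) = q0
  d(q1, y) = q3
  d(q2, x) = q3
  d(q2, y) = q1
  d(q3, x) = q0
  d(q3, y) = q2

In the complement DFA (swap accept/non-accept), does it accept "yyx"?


Trace: q0 -> q1 -> q3 -> q0
Final: q0
Original accept: {q3}
Complement: q0 is not in original accept

Yes, complement accepts (original rejects)


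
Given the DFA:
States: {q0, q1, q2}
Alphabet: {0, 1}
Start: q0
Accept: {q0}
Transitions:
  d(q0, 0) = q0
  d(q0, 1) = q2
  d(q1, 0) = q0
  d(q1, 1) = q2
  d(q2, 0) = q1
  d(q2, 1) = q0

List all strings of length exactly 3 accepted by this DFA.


All strings of length 3: 8 total
Accepted: 4

"000", "011", "100", "110"


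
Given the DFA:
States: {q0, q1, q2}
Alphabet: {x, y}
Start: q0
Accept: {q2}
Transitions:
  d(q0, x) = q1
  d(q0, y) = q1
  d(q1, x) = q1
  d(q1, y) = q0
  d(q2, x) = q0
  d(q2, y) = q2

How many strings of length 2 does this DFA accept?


Enumerating all length-2 strings:
  "xx" -> q1 [reject]
  "xy" -> q0 [reject]
  "yx" -> q1 [reject]
  "yy" -> q0 [reject]

0 out of 4


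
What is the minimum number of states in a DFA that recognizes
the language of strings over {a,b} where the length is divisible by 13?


States track (length) mod 13.
Need 13 states: one per remainder 0..12; accept = remainder 0.

13


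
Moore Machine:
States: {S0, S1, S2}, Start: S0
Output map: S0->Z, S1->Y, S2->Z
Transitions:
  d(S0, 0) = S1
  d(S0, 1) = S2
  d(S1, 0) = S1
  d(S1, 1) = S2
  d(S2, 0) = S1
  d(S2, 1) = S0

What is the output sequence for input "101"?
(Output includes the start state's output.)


Start: S0 (output Z)
  --1--> S2 (output Z)
  --0--> S1 (output Y)
  --1--> S2 (output Z)

"ZZYZ"


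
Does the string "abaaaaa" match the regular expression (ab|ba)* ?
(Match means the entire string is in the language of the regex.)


|string| = 7; first = 'a'; last = 'a'

No, "abaaaaa" does not match (ab|ba)*


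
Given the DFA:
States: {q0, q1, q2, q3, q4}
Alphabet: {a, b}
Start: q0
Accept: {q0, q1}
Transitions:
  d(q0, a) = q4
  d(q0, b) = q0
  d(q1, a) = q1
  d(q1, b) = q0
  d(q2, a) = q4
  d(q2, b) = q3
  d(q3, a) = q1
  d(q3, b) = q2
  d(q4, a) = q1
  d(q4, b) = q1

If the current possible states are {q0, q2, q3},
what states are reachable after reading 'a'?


Apply transition on 'a' from each current state:
  d(q0, a) = q4
  d(q2, a) = q4
  d(q3, a) = q1

{q1, q4}


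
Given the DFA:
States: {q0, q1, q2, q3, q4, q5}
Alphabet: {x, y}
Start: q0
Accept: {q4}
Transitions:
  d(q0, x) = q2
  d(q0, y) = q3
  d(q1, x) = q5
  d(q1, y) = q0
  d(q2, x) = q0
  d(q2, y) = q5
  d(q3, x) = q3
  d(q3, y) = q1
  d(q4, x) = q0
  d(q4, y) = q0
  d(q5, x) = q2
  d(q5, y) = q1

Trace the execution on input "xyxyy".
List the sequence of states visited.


Input: xyxyy
d(q0, x) = q2
d(q2, y) = q5
d(q5, x) = q2
d(q2, y) = q5
d(q5, y) = q1


q0 -> q2 -> q5 -> q2 -> q5 -> q1


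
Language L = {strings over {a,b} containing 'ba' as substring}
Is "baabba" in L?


'ba' occurs at index 0

Yes, "baabba" is in L


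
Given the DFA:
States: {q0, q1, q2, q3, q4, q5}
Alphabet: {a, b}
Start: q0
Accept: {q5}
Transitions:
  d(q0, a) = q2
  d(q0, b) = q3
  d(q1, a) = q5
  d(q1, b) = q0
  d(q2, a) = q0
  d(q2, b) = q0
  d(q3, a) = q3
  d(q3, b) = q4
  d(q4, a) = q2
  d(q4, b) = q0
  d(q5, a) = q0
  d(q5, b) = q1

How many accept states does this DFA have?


Accept states listed: {q5}
Counting: q5(1)

1


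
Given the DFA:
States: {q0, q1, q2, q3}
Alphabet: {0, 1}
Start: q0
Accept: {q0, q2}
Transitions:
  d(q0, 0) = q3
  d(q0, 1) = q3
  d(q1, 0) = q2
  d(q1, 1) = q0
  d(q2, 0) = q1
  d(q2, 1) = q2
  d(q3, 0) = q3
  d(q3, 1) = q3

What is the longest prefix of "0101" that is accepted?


Run the DFA, marking each prefix where the state is accepting:
  "" -> q0 [accept]
  "0" -> q3 [reject]
  "01" -> q3 [reject]
  "010" -> q3 [reject]
  "0101" -> q3 [reject]

""


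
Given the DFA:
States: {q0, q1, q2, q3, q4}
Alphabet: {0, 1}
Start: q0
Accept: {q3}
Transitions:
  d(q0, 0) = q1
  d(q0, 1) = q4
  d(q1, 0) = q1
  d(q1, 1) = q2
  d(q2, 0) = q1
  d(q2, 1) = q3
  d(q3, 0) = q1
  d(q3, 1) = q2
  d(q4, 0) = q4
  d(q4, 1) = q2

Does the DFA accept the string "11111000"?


Trace: q0 -> q4 -> q2 -> q3 -> q2 -> q3 -> q1 -> q1 -> q1
Final state: q1
Accept states: {q3}

No, rejected (final state q1 is not an accept state)


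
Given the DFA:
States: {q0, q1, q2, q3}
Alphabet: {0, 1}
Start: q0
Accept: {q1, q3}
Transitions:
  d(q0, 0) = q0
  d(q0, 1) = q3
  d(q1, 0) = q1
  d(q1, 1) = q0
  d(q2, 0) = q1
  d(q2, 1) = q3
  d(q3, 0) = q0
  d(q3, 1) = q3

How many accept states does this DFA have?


Accept states listed: {q1, q3}
Counting: q1(1) q3(2)

2


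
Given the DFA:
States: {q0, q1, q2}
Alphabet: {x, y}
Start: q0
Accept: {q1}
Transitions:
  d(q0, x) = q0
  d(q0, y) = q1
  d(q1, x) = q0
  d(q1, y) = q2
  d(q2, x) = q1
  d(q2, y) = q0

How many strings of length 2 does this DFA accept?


Enumerating all length-2 strings:
  "xx" -> q0 [reject]
  "xy" -> q1 [accept]
  "yx" -> q0 [reject]
  "yy" -> q2 [reject]

1 out of 4


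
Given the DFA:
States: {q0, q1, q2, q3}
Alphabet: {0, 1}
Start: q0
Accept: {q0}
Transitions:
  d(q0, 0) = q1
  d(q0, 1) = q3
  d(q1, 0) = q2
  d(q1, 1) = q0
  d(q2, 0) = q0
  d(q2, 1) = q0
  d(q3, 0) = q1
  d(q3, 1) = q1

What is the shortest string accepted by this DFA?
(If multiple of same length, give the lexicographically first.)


BFS by string length (lex-first path to each state shown):
  len 0: q0<-""
Found accept state at length 0.

"" (empty string)


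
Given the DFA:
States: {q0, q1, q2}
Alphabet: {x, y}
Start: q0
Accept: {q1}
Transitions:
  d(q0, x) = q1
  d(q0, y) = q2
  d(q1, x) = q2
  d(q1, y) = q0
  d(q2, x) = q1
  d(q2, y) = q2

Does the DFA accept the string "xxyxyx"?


Trace: q0 -> q1 -> q2 -> q2 -> q1 -> q0 -> q1
Final state: q1
Accept states: {q1}

Yes, accepted (final state q1 is an accept state)


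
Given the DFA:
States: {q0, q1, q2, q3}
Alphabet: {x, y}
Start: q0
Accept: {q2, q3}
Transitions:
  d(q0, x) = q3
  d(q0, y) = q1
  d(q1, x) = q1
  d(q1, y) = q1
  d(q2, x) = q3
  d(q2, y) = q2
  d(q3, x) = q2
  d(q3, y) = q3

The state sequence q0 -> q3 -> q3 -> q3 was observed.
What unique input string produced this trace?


Trace back each transition to find the symbol:
  q0 --[x]--> q3
  q3 --[y]--> q3
  q3 --[y]--> q3

"xyy"


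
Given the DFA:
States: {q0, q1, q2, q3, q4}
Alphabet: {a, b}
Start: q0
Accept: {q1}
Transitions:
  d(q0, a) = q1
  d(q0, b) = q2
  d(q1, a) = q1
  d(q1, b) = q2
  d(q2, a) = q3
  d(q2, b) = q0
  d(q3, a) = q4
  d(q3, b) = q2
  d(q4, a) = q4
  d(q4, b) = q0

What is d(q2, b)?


Looking up transition d(q2, b)

q0


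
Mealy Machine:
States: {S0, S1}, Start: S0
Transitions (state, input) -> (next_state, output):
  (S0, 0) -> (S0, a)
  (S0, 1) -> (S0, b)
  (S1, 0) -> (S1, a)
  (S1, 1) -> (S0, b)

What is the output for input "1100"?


Step-by-step:
  (S0, 1) -> (S0, b)
  (S0, 1) -> (S0, b)
  (S0, 0) -> (S0, a)
  (S0, 0) -> (S0, a)

"bbaa"


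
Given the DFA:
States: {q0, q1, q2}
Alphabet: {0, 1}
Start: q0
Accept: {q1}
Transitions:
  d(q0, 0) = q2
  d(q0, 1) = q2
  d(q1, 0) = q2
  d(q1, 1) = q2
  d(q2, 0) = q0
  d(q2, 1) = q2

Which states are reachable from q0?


BFS from q0:
  layer 0: {q0}
  layer 1: {q2}

{q0, q2}


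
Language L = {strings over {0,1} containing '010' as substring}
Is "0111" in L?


'010' does not occur

No, "0111" is not in L


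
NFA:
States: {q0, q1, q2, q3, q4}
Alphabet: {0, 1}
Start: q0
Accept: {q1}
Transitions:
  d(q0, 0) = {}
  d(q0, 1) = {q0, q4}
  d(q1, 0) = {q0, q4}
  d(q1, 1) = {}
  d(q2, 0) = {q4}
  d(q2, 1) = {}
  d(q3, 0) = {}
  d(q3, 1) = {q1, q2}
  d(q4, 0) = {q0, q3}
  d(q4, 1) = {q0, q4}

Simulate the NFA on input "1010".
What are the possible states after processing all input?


Start: {q0}
  --1--> {q0, q4}
  --0--> {q0, q3}
  --1--> {q0, q1, q2, q4}
  --0--> {q0, q3, q4}

{q0, q3, q4}


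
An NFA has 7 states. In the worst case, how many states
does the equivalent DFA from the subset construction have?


Subset construction: one DFA state per subset of NFA states.
2^7 = 128

128


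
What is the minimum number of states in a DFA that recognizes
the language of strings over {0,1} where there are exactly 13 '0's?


States: count = 0, 1, ..., 13 (that's 14 states), plus a dead state for count > 13.
Total: 14 + 1 = 15. Accept = count-13 state.

15


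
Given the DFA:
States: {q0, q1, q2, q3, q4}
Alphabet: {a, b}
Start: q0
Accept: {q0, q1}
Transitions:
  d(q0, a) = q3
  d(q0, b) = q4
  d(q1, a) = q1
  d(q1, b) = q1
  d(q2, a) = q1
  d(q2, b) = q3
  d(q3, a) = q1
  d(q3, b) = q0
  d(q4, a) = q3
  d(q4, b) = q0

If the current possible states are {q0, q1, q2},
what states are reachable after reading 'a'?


Apply transition on 'a' from each current state:
  d(q0, a) = q3
  d(q1, a) = q1
  d(q2, a) = q1

{q1, q3}


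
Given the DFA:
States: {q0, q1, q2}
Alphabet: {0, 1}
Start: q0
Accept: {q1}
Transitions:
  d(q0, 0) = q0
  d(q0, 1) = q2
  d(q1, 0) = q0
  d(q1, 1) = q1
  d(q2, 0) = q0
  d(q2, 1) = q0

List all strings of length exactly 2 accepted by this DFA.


All strings of length 2: 4 total
Accepted: 0

None


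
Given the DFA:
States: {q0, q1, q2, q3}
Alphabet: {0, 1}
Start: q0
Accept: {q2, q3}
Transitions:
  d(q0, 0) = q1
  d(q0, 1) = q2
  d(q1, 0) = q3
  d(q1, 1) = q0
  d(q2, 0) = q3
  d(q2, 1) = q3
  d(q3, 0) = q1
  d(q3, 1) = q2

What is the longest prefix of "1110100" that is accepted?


Run the DFA, marking each prefix where the state is accepting:
  "" -> q0 [reject]
  "1" -> q2 [accept]
  "11" -> q3 [accept]
  "111" -> q2 [accept]
  "1110" -> q3 [accept]
  "11101" -> q2 [accept]
  "111010" -> q3 [accept]
  "1110100" -> q1 [reject]

"111010"


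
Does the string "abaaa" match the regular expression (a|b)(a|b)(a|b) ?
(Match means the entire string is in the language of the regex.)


|string| = 5; first = 'a'; last = 'a'

No, "abaaa" does not match (a|b)(a|b)(a|b)


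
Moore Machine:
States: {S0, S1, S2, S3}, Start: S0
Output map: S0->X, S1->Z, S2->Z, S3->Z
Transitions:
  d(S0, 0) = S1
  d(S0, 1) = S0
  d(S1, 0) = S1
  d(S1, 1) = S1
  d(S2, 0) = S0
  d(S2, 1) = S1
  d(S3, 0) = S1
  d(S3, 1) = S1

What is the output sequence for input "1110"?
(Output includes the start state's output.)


Start: S0 (output X)
  --1--> S0 (output X)
  --1--> S0 (output X)
  --1--> S0 (output X)
  --0--> S1 (output Z)

"XXXXZ"


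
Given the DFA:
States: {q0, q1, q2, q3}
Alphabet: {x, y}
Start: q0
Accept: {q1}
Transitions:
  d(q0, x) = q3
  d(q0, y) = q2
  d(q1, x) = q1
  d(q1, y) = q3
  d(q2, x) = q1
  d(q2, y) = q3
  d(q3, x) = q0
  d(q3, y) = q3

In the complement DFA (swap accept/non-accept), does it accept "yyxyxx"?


Trace: q0 -> q2 -> q3 -> q0 -> q2 -> q1 -> q1
Final: q1
Original accept: {q1}
Complement: q1 is in original accept

No, complement rejects (original accepts)


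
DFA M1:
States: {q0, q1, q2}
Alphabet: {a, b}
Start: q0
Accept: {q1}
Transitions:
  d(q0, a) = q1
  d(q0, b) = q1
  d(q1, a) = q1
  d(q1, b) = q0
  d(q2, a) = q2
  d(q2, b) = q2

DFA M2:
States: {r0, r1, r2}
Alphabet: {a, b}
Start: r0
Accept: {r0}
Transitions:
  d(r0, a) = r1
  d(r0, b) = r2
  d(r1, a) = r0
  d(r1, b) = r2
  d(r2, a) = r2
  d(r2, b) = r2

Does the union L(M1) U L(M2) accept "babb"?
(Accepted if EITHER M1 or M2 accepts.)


M1: final=q1 accepted=True
M2: final=r2 accepted=False

Yes, union accepts


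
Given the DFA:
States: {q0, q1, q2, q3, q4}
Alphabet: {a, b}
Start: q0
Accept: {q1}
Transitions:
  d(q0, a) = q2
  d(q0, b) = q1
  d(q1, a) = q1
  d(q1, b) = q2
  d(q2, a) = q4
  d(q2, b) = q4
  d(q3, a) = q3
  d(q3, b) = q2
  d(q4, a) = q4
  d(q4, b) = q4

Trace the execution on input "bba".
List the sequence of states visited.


Input: bba
d(q0, b) = q1
d(q1, b) = q2
d(q2, a) = q4


q0 -> q1 -> q2 -> q4


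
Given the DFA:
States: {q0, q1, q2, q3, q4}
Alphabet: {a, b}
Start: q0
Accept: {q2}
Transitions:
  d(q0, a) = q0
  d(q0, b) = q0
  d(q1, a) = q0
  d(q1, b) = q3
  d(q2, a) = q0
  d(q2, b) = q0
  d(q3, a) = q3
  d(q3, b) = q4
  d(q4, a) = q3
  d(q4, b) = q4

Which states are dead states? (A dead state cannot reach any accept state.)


Forward reachability from each state:
  q0 -> reaches {q0}, no accept state (dead)
  q1 -> reaches {q0, q1, q3, q4}, no accept state (dead)
  q2 -> reaches accept state q2 (live)
  q3 -> reaches {q3, q4}, no accept state (dead)
  q4 -> reaches {q3, q4}, no accept state (dead)

{q0, q1, q3, q4}


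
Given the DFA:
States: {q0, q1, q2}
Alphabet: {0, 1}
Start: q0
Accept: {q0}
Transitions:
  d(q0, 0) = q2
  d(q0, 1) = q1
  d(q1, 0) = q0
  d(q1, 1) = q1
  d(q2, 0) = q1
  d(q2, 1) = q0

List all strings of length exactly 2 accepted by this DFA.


All strings of length 2: 4 total
Accepted: 2

"01", "10"


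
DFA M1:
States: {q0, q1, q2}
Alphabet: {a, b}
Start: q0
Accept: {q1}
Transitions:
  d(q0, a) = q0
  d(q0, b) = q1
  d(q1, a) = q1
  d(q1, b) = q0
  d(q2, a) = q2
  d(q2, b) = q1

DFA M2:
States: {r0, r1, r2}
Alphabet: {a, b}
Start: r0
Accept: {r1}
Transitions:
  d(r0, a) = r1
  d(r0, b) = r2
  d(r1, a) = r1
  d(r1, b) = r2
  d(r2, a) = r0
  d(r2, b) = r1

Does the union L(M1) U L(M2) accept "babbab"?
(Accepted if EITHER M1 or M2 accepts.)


M1: final=q0 accepted=False
M2: final=r2 accepted=False

No, union rejects (neither accepts)


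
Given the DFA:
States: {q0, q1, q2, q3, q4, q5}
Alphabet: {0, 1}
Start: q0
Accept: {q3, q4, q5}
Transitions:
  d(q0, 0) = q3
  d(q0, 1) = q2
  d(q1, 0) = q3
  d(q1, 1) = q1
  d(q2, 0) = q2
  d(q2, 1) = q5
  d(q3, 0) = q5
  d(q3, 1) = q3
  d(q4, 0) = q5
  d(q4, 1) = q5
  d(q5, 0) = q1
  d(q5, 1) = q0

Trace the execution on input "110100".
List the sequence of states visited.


Input: 110100
d(q0, 1) = q2
d(q2, 1) = q5
d(q5, 0) = q1
d(q1, 1) = q1
d(q1, 0) = q3
d(q3, 0) = q5


q0 -> q2 -> q5 -> q1 -> q1 -> q3 -> q5


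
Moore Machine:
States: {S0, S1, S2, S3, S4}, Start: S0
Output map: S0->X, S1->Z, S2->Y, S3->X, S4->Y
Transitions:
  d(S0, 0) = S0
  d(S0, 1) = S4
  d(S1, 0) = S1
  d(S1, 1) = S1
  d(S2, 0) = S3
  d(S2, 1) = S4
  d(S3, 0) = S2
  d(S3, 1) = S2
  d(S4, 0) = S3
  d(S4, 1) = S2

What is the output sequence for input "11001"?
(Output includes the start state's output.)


Start: S0 (output X)
  --1--> S4 (output Y)
  --1--> S2 (output Y)
  --0--> S3 (output X)
  --0--> S2 (output Y)
  --1--> S4 (output Y)

"XYYXYY"
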